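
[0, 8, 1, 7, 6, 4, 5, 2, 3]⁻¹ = [0, 2, 7, 8, 5, 6, 4, 3, 1]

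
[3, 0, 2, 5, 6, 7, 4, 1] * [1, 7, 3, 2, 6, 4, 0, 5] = [2, 1, 3, 4, 0, 5, 6, 7] 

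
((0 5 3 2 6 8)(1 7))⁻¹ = (0 8 6 2 3 5)(1 7)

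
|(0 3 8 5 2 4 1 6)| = 8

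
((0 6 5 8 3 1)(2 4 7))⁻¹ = (0 1 3 8 5 6)(2 7 4)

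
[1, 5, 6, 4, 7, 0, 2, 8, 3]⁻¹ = [5, 0, 6, 8, 3, 1, 2, 4, 7]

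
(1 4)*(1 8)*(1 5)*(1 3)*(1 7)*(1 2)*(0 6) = (0 6)(1 4 8 5 3 7 2)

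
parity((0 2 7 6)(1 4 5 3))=even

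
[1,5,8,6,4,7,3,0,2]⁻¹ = [7,0,8,6,4,1,3,5,2]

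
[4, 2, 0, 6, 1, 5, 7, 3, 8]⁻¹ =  [2, 4, 1, 7, 0, 5, 3, 6, 8]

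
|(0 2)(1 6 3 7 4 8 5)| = 14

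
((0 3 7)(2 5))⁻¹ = (0 7 3)(2 5)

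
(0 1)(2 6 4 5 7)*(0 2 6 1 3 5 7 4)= (0 3 5 4 7 6)(1 2)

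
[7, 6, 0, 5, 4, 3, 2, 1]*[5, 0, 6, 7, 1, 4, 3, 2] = [2, 3, 5, 4, 1, 7, 6, 0]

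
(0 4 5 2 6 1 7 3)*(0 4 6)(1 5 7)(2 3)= (0 6 5 3 4 7 2)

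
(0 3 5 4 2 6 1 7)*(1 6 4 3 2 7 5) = (0 2 4 7)(1 5 3)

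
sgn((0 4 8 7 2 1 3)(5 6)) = -1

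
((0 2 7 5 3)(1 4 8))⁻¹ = (0 3 5 7 2)(1 8 4)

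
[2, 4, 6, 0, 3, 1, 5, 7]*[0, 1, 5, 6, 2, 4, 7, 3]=[5, 2, 7, 0, 6, 1, 4, 3]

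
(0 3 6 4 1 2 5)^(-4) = (0 4 5 6 2 3 1)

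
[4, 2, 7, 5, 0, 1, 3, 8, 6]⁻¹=[4, 5, 1, 6, 0, 3, 8, 2, 7]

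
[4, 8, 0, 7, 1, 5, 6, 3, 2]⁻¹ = [2, 4, 8, 7, 0, 5, 6, 3, 1]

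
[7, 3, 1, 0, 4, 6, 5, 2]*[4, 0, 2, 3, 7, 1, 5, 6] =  [6, 3, 0, 4, 7, 5, 1, 2]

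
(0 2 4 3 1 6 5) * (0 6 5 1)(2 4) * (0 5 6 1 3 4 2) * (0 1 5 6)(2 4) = (0 4 2 1)(3 6)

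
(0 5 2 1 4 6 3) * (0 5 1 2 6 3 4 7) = (0 1 7)(3 5 6 4)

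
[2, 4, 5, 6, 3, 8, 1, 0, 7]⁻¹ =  [7, 6, 0, 4, 1, 2, 3, 8, 5]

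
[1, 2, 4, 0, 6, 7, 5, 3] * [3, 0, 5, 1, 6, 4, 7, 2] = [0, 5, 6, 3, 7, 2, 4, 1]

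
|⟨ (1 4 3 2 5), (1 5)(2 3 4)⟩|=120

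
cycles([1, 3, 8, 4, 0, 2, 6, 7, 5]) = (0 1 3 4)(2 8 5)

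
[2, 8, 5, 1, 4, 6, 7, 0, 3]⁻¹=[7, 3, 0, 8, 4, 2, 5, 6, 1]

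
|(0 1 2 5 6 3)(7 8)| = 6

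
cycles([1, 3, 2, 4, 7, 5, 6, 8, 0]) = (0 1 3 4 7 8)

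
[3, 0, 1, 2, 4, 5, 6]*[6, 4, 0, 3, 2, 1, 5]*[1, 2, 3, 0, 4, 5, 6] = [0, 6, 4, 1, 3, 2, 5]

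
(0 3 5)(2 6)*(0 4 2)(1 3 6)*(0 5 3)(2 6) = (0 2 1)(4 6 5)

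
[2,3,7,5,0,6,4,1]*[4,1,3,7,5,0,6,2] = [3,7,2,0,4,6,5,1]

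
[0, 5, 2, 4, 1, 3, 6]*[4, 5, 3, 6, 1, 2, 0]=[4, 2, 3, 1, 5, 6, 0]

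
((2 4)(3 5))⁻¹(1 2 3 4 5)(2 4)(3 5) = (1 4 5 2 3)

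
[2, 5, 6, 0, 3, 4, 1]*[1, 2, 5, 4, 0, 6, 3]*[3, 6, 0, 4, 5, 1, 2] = [1, 2, 4, 6, 5, 3, 0]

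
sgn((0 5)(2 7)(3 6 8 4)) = -1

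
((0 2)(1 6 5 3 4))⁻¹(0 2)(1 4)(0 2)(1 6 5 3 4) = (0 2)(1 6)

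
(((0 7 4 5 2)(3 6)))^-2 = (0 5 7 2 4)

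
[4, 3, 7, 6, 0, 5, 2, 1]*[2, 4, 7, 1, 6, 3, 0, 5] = [6, 1, 5, 0, 2, 3, 7, 4]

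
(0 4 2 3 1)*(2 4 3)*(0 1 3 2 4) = (0 2 4)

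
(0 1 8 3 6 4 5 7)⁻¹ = (0 7 5 4 6 3 8 1)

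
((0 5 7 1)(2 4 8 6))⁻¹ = (0 1 7 5)(2 6 8 4)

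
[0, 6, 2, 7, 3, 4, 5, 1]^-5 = [0, 6, 2, 7, 3, 4, 5, 1]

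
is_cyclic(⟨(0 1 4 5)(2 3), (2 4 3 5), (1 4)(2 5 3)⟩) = no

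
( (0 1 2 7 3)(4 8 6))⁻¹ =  (0 3 7 2 1)(4 6 8)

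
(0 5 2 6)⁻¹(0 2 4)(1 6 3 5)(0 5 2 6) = (0 3 2 1)(4 5 6)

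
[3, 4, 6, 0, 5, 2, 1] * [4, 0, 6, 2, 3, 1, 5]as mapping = [0→2, 1→3, 2→5, 3→4, 4→1, 5→6, 6→0]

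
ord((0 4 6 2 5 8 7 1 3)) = 9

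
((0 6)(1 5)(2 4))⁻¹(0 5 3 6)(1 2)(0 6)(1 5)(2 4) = (0 6 1 3)(4 5)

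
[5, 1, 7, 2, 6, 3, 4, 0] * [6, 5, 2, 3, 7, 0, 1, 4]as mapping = [0→0, 1→5, 2→4, 3→2, 4→1, 5→3, 6→7, 7→6]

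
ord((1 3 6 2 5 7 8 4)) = 8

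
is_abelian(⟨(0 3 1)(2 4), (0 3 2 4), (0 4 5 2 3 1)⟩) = no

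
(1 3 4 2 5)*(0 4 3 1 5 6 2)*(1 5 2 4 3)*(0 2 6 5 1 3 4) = (0 4 2 5 6)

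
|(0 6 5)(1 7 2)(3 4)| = 6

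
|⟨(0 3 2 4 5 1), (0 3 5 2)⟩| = 720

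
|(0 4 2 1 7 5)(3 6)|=6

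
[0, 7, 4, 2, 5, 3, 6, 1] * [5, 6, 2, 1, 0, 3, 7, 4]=[5, 4, 0, 2, 3, 1, 7, 6]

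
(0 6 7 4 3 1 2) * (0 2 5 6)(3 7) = (1 5 6 3)(4 7)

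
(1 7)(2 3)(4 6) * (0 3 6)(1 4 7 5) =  (0 3 2 6 7 4)(1 5)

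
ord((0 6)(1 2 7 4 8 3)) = 6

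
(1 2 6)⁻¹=(1 6 2)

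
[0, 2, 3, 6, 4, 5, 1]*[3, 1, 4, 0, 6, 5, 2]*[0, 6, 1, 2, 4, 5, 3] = [2, 4, 0, 1, 3, 5, 6]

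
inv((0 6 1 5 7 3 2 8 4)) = (0 4 8 2 3 7 5 1 6)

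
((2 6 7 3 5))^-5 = ()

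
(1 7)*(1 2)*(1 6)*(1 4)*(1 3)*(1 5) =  (1 7 2 6 4 3 5)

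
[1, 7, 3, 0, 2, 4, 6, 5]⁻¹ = [3, 0, 4, 2, 5, 7, 6, 1]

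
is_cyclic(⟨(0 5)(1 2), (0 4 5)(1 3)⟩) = no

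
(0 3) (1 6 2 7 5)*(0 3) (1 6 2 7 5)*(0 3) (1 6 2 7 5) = (0 3) (1 7 6 5 2) 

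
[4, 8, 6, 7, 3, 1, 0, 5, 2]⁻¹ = [6, 5, 8, 4, 0, 7, 2, 3, 1]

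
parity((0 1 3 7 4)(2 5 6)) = even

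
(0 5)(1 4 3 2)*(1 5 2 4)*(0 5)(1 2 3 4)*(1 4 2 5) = (0 3 4 2)(1 5)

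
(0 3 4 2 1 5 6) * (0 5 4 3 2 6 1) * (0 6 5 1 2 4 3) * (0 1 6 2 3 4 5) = (0 5 3 1 4)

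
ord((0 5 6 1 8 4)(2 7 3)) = 6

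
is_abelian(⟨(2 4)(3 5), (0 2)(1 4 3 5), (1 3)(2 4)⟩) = no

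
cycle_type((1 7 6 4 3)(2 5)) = 2.5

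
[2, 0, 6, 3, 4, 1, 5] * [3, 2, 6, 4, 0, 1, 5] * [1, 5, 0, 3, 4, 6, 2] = [2, 3, 6, 4, 1, 0, 5]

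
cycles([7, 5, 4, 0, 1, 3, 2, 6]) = (0 7 6 2 4 1 5 3)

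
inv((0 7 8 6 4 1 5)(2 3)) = (0 5 1 4 6 8 7)(2 3)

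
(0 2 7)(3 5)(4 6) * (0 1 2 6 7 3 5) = (0 6 4 7 1 2 3)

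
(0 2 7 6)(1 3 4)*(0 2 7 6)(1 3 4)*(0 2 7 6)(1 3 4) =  (0 6 7 2)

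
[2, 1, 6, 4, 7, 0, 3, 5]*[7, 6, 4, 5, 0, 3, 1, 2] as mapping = [0→4, 1→6, 2→1, 3→0, 4→2, 5→7, 6→5, 7→3] 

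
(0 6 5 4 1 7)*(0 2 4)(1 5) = (0 6 1 7 2 4 5)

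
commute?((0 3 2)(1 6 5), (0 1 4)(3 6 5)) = no:(0 3 2)(1 6 5)*(0 1 4)(3 6 5) = (0 6 3 2 1 5 4), (0 1 4)(3 6 5)*(0 3 2)(1 6 5) = (0 6 1 4 3 5 2)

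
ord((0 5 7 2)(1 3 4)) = 12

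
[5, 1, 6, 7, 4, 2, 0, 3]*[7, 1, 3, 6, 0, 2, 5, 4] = [2, 1, 5, 4, 0, 3, 7, 6]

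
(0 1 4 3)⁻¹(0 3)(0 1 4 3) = (0 1)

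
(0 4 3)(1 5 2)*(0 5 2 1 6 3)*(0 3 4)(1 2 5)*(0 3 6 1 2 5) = (0 3 2 1)(4 6)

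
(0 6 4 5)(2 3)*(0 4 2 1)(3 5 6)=(0 3 1)(2 5 4 6)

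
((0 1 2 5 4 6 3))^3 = (0 5 3 2 6 1 4)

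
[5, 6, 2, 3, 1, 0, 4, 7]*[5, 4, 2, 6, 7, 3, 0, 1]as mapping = [0→3, 1→0, 2→2, 3→6, 4→4, 5→5, 6→7, 7→1]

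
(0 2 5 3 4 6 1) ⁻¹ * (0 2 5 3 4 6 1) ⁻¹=(0 6 3 2 1 4 5) 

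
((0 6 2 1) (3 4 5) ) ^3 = (0 1 2 6) 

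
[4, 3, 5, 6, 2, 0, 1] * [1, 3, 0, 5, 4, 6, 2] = [4, 5, 6, 2, 0, 1, 3]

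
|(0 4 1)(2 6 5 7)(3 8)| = 12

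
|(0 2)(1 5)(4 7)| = 2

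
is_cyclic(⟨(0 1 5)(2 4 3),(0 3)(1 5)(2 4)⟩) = no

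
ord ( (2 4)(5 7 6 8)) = 4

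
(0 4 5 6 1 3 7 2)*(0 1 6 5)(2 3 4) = (0 2 1 4)(3 7)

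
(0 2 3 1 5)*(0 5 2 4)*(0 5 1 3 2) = (0 4 5 1)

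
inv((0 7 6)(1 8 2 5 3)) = (0 6 7)(1 3 5 2 8)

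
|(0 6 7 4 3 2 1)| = 7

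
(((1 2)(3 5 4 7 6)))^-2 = (3 7 5 6 4)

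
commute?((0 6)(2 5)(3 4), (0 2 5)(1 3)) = no:(0 6)(2 5)(3 4)*(0 2 5)(1 3) = (0 6 2)(1 3 4), (0 2 5)(1 3)*(0 6)(2 5)(3 4) = (0 5 6)(1 4 3)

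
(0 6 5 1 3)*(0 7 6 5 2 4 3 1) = (0 5)(2 4 3 7 6)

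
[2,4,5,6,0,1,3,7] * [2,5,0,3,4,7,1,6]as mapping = [0→0,1→4,2→7,3→1,4→2,5→5,6→3,7→6]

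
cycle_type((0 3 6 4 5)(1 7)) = 2.5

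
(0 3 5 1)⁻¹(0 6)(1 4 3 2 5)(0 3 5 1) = (0 4 5 2 1)(3 6)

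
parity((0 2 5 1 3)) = even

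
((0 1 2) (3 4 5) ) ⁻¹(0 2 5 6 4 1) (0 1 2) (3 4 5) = (0 3 6 5 2 1) 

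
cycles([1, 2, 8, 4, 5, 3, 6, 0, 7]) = (0 1 2 8 7)(3 4 5)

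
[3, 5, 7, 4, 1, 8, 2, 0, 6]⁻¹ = [7, 4, 6, 0, 3, 1, 8, 2, 5]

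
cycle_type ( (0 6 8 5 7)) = 5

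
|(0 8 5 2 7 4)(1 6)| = 6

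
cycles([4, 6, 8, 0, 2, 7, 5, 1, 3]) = (0 4 2 8 3)(1 6 5 7)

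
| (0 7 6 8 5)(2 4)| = 10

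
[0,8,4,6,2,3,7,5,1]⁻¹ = [0,8,4,5,2,7,3,6,1]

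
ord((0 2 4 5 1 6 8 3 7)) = 9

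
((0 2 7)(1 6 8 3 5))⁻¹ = (0 7 2)(1 5 3 8 6)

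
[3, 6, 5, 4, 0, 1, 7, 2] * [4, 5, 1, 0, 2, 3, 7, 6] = [0, 7, 3, 2, 4, 5, 6, 1]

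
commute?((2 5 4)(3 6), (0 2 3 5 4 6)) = no:(2 5 4)(3 6)*(0 2 3 5 4 6) = (0 2 4 3)(5 6), (0 2 3 5 4 6)*(2 5 4)(3 6) = (0 5 2 6)(3 4)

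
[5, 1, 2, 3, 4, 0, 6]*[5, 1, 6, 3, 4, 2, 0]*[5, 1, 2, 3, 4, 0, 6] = [2, 1, 6, 3, 4, 0, 5]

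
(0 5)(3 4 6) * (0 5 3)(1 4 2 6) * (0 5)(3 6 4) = (0 6 5)(1 3 2 4)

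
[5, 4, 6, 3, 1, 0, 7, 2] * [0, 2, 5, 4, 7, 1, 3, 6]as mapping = [0→1, 1→7, 2→3, 3→4, 4→2, 5→0, 6→6, 7→5]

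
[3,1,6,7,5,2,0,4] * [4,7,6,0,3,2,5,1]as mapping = [0→0,1→7,2→5,3→1,4→2,5→6,6→4,7→3]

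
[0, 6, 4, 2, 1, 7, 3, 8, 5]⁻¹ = [0, 4, 3, 6, 2, 8, 1, 5, 7]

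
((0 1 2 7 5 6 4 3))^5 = (0 6 2 3 5 1 4 7)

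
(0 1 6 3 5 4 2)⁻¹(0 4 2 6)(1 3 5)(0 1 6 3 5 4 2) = (0 3 1 2)(4 6 5)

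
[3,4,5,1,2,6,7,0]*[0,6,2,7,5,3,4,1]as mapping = [0→7,1→5,2→3,3→6,4→2,5→4,6→1,7→0]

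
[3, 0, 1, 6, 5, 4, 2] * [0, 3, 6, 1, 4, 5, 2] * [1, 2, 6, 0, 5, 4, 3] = [2, 1, 0, 6, 4, 5, 3]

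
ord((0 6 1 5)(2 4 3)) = 12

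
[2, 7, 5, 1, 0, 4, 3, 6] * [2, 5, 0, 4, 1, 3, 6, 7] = [0, 7, 3, 5, 2, 1, 4, 6]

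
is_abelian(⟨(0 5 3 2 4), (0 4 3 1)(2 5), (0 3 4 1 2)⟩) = no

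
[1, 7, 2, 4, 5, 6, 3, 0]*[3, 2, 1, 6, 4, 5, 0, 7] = [2, 7, 1, 4, 5, 0, 6, 3]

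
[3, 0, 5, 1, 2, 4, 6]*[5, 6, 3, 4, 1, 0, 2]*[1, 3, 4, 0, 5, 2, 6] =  [5, 2, 1, 6, 0, 3, 4]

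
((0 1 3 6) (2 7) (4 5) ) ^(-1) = (0 6 3 1) (2 7) (4 5) 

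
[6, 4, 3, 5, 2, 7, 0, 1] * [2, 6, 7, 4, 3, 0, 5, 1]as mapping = [0→5, 1→3, 2→4, 3→0, 4→7, 5→1, 6→2, 7→6]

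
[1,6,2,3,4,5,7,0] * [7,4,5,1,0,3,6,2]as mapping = [0→4,1→6,2→5,3→1,4→0,5→3,6→2,7→7]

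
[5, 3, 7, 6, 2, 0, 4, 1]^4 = [0, 2, 6, 7, 3, 5, 1, 4]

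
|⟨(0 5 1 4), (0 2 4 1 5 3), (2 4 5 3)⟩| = 720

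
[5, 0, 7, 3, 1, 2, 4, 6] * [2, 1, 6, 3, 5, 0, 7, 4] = [0, 2, 4, 3, 1, 6, 5, 7]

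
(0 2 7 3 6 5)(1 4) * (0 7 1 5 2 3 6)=(0 3)(1 4 5 7 6 2)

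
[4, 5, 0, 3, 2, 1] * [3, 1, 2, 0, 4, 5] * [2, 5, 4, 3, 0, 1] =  [0, 1, 3, 2, 4, 5]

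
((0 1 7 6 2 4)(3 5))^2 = (0 7 2)(1 6 4)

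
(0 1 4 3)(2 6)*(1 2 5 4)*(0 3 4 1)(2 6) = (0 6 5 1)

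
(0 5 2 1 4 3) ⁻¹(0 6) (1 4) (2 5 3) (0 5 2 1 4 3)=(0 1 2) (3 4) (5 6) 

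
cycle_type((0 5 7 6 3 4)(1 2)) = 2.6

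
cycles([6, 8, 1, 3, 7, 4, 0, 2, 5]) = (0 6)(1 8 5 4 7 2)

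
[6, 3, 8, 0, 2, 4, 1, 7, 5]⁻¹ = [3, 6, 4, 1, 5, 8, 0, 7, 2]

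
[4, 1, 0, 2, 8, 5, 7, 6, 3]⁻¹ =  [2, 1, 3, 8, 0, 5, 7, 6, 4]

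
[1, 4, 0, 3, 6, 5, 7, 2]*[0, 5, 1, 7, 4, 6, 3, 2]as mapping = [0→5, 1→4, 2→0, 3→7, 4→3, 5→6, 6→2, 7→1]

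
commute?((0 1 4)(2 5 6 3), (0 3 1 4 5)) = no:(0 1 4)(2 5 6 3)*(0 3 1 4 5) = (0 4 3 2)(1 5 6), (0 3 1 4 5)*(0 1 4)(2 5 6 3) = (0 2 5 1)(3 4 6)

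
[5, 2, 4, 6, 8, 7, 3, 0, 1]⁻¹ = [7, 8, 1, 6, 2, 0, 3, 5, 4]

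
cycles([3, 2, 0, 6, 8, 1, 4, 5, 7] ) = (0 3 6 4 8 7 5 1 2)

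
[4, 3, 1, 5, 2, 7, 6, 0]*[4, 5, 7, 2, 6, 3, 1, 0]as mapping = [0→6, 1→2, 2→5, 3→3, 4→7, 5→0, 6→1, 7→4]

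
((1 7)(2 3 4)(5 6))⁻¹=(1 7)(2 4 3)(5 6)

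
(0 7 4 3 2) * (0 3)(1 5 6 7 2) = (0 2 3 1 5 6 7 4)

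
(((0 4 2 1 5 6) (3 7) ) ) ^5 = (0 6 5 1 2 4) (3 7) 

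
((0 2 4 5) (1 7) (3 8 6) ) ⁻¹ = (0 5 4 2) (1 7) (3 6 8) 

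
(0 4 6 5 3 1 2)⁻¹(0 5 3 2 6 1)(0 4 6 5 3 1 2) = (0 5 2 4 3 1)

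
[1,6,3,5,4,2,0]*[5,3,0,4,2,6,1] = [3,1,4,6,2,0,5]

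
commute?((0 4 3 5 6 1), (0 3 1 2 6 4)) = no:(0 4 3 5 6 1)*(0 3 1 2 6 4) = (1 3 5 4)(2 6), (0 3 1 2 6 4)*(0 4 3 5 6 1) = (0 5 6 3)(1 2)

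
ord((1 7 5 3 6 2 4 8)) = 8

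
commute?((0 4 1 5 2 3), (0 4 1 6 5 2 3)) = no:(0 4 1 5 2 3)*(0 4 1 6 5 2 3) = (0 1 2)(3 4 6 5), (0 4 1 6 5 2 3)*(0 4 1 5 2 3) = (0 1 6 2)(3 4 5)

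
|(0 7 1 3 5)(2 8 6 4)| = 20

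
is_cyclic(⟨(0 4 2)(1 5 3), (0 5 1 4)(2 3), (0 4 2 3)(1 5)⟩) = no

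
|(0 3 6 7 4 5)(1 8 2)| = 6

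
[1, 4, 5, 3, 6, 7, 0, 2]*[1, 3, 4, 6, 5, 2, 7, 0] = [3, 5, 2, 6, 7, 0, 1, 4]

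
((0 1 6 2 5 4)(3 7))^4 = (0 5 6)(1 4 2)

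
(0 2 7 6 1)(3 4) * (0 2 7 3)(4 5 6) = (0 7 4)(1 2 3 5 6)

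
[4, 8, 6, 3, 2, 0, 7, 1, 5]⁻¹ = [5, 7, 4, 3, 0, 8, 2, 6, 1]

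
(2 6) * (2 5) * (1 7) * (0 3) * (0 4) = (0 3 4)(1 7)(2 6 5)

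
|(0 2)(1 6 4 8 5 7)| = 6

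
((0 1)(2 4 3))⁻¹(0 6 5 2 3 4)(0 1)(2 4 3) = (1 6 5 4 2 3)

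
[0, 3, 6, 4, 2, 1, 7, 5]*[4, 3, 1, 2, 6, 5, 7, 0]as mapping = [0→4, 1→2, 2→7, 3→6, 4→1, 5→3, 6→0, 7→5]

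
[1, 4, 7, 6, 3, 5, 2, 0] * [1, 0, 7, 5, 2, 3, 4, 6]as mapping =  [0→0, 1→2, 2→6, 3→4, 4→5, 5→3, 6→7, 7→1]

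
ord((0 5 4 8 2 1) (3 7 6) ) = 6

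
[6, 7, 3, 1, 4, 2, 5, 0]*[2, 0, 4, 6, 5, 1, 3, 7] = [3, 7, 6, 0, 5, 4, 1, 2]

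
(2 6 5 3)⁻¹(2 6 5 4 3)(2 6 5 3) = (2 6 5 3 4)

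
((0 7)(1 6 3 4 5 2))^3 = (0 7)(1 4)(2 3)(5 6)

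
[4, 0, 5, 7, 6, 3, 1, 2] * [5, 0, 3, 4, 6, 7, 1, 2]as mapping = [0→6, 1→5, 2→7, 3→2, 4→1, 5→4, 6→0, 7→3]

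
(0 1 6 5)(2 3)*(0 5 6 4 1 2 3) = (0 2)(1 4)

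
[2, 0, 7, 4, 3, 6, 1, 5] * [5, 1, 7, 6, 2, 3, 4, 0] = [7, 5, 0, 2, 6, 4, 1, 3]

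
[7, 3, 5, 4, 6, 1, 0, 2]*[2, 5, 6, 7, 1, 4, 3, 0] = [0, 7, 4, 1, 3, 5, 2, 6]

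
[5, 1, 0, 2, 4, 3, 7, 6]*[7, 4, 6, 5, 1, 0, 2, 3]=[0, 4, 7, 6, 1, 5, 3, 2]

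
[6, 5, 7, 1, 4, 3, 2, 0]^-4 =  [0, 3, 2, 5, 4, 1, 6, 7]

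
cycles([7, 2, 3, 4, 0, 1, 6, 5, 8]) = (0 7 5 1 2 3 4)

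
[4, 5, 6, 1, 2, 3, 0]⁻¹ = [6, 3, 4, 5, 0, 1, 2]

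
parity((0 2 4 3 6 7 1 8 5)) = even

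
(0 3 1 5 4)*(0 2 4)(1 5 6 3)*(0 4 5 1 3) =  (0 3 1 6)(2 5 4)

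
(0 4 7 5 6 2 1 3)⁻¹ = (0 3 1 2 6 5 7 4)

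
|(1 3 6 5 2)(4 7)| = 10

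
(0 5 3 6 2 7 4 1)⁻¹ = (0 1 4 7 2 6 3 5)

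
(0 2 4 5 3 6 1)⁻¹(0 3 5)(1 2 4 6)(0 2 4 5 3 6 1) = (0 4 5 1)(2 6 3)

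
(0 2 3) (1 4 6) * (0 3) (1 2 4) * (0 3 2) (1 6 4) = (0 1 6) (2 3) 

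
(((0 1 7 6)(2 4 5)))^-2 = (0 7)(1 6)(2 4 5)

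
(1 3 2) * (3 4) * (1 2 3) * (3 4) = (1 3 4) 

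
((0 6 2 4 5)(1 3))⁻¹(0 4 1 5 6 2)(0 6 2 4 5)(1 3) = (0 2 4 6 5 3)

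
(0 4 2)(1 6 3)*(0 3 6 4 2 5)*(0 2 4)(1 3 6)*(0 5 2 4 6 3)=(0 6 1 5 4 2 3)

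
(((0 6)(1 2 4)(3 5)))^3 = (0 6)(3 5)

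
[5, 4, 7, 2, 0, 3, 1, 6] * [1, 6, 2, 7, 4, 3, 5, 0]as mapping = [0→3, 1→4, 2→0, 3→2, 4→1, 5→7, 6→6, 7→5]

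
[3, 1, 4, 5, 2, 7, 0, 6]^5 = [0, 1, 4, 3, 2, 5, 6, 7]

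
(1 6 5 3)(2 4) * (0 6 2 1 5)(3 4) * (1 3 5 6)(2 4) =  (0 1 4 3 6)(2 5)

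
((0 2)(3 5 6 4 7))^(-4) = (3 5 6 4 7)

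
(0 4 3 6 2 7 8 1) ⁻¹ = (0 1 8 7 2 6 3 4) 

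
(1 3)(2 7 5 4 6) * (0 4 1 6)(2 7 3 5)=(0 4)(1 5)(2 3 6 7)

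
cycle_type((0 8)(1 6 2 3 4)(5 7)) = 2^2.5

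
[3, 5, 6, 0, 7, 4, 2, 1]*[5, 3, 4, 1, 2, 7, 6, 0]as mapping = [0→1, 1→7, 2→6, 3→5, 4→0, 5→2, 6→4, 7→3]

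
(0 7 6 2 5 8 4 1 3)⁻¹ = (0 3 1 4 8 5 2 6 7)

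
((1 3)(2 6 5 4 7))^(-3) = (1 3)(2 5 7 6 4)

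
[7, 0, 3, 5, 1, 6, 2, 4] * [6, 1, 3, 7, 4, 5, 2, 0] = [0, 6, 7, 5, 1, 2, 3, 4]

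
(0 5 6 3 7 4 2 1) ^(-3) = (0 4 6 1 7 5 2 3) 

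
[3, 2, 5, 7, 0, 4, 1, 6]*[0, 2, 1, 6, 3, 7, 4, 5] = [6, 1, 7, 5, 0, 3, 2, 4]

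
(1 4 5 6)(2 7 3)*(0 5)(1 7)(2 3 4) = (0 5 6 7 4)(1 2)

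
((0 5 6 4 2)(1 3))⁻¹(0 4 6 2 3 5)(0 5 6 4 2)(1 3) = (0 1 6 5 2 4)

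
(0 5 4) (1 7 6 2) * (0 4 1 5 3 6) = (0 3 6 2 5 1 7) 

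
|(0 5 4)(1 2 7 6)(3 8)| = 12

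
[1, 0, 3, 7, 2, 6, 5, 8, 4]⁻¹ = [1, 0, 4, 2, 8, 6, 5, 3, 7]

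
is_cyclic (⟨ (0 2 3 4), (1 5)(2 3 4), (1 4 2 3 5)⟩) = no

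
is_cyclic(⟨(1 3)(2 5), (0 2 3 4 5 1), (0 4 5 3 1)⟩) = no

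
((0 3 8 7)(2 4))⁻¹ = (0 7 8 3)(2 4)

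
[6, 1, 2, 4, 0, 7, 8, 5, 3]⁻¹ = [4, 1, 2, 8, 3, 7, 0, 5, 6]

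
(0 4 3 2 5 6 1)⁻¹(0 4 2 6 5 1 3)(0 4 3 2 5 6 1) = (0 2 4 3 5 1 6)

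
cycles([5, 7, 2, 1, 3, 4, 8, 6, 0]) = (0 5 4 3 1 7 6 8) 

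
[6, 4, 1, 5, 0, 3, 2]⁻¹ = [4, 2, 6, 5, 1, 3, 0]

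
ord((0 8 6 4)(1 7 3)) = 12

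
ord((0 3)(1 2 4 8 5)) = 10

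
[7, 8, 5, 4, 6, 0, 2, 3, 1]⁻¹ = [5, 8, 6, 7, 3, 2, 4, 0, 1]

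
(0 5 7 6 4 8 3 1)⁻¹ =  (0 1 3 8 4 6 7 5)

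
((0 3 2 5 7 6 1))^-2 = (0 6 5 3 1 7 2)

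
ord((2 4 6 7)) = 4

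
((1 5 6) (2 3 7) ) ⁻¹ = (1 6 5) (2 7 3) 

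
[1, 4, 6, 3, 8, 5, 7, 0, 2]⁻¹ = [7, 0, 8, 3, 1, 5, 2, 6, 4]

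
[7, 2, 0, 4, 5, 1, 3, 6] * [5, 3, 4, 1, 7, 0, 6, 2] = [2, 4, 5, 7, 0, 3, 1, 6]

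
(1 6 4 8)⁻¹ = (1 8 4 6)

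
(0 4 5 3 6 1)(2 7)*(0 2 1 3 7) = (0 4 5 7 1 2)(3 6)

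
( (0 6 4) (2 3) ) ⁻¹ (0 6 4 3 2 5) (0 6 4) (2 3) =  (0 2 3 5 6 4) 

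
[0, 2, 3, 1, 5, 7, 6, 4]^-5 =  [0, 2, 3, 1, 5, 7, 6, 4]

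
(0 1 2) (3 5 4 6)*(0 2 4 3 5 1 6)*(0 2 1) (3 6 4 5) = (0 4 2 1 5 6 3) 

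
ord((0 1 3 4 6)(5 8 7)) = 15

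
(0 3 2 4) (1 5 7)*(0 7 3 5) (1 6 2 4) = (0 5 3 4 7 6 2 1) 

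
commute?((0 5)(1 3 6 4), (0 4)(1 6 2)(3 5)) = no:(0 5)(1 3 6 4) * (0 4)(1 6 2)(3 5) = (0 3 2 1 5 4 6), (0 4)(1 6 2)(3 5) * (0 5)(1 3 6 4) = (0 1 4 5 6 2 3)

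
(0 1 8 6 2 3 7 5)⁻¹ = (0 5 7 3 2 6 8 1)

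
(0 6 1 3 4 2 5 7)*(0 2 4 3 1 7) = (0 6 7 2 5)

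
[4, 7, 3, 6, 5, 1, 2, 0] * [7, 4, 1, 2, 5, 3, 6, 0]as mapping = [0→5, 1→0, 2→2, 3→6, 4→3, 5→4, 6→1, 7→7]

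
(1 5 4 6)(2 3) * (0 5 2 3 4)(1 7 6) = (0 5)(1 2 4)(6 7)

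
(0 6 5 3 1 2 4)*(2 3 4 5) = (0 6 2 5 4)(1 3)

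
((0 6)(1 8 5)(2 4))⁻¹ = (0 6)(1 5 8)(2 4)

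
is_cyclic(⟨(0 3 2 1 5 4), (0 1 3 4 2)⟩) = no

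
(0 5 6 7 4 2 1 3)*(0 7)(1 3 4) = (0 5 6)(1 4 2 3 7)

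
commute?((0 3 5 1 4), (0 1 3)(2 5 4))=no:(0 3 5 1 4) * (0 1 3)(2 5 4)=(1 2 5 3 4), (0 1 3)(2 5 4) * (0 3 5 1 4)=(0 4 2 1 5)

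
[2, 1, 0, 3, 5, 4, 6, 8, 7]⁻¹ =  [2, 1, 0, 3, 5, 4, 6, 8, 7]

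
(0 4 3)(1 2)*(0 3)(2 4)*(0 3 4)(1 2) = (0 1)(3 4)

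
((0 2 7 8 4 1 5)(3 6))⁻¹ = (0 5 1 4 8 7 2)(3 6)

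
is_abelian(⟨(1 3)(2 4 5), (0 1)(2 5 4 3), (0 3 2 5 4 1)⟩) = no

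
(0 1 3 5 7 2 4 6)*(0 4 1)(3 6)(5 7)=(1 6 4 3 7 2)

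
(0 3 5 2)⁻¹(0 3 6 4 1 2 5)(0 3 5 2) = (0 2 3 5 6 4 1)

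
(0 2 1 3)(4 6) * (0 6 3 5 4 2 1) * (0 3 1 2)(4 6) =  (0 2 3 4 1 5 6)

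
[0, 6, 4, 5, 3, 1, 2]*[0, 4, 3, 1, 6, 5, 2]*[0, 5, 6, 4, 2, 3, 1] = [0, 6, 1, 3, 5, 2, 4]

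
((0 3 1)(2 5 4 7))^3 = (2 7 4 5)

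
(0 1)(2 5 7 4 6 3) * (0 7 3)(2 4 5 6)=(0 1 7 5 3 4 2 6)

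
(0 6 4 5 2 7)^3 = (0 5)(2 6)(4 7)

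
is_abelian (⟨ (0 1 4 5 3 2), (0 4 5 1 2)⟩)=no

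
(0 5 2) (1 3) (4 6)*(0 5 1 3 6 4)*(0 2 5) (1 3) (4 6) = (0 3 1 4 6 2) 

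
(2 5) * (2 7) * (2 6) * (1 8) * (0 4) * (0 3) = (0 4 3)(1 8)(2 5 7 6)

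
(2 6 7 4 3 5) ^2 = (2 7 3) (4 5 6) 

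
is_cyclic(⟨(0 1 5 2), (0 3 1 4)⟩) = no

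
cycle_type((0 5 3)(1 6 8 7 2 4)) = 3.6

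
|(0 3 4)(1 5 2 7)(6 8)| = 12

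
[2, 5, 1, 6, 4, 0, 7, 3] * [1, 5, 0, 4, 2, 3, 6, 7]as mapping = [0→0, 1→3, 2→5, 3→6, 4→2, 5→1, 6→7, 7→4]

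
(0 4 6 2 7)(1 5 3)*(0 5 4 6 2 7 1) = (0 6 7 5 3)(1 4 2)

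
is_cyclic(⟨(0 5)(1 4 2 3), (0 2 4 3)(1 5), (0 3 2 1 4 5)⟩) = no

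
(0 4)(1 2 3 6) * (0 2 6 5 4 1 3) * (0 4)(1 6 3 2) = (0 6 2 4 1 3 5)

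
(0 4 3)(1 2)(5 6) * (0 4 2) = (0 2 1)(3 4)(5 6)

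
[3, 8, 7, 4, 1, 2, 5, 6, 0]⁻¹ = [8, 4, 5, 0, 3, 6, 7, 2, 1]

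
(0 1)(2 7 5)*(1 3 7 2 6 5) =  (0 3 7 1)(5 6)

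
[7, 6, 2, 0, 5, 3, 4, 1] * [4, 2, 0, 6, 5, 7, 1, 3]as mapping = [0→3, 1→1, 2→0, 3→4, 4→7, 5→6, 6→5, 7→2]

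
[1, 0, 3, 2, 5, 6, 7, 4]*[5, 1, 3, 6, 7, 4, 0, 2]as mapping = [0→1, 1→5, 2→6, 3→3, 4→4, 5→0, 6→2, 7→7]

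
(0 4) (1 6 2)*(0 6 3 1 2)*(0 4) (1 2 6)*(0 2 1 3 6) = (0 2) (1 6 4 3) 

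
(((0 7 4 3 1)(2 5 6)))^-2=(0 3 7 1 4)(2 5 6)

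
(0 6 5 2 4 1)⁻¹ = (0 1 4 2 5 6)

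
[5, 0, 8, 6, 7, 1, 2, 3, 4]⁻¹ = [1, 5, 6, 7, 8, 0, 3, 4, 2]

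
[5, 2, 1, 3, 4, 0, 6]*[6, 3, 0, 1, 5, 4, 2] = [4, 0, 3, 1, 5, 6, 2]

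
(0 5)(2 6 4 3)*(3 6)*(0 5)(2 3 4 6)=(2 4)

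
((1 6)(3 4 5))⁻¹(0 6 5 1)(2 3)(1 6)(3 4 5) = (0 1 3 6)(2 4)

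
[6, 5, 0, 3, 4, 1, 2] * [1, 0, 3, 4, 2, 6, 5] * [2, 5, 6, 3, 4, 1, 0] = [1, 0, 5, 4, 6, 2, 3]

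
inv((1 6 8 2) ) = (1 2 8 6) 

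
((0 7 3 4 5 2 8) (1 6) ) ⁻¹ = (0 8 2 5 4 3 7) (1 6) 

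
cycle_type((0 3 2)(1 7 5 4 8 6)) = 3.6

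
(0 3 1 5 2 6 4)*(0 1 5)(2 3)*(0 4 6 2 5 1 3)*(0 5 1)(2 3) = (0 1 4 2 3)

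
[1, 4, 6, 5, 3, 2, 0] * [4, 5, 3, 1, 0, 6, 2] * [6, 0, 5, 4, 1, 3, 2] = [3, 6, 5, 2, 0, 4, 1]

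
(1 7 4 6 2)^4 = (1 2 6 4 7)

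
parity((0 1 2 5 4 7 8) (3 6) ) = odd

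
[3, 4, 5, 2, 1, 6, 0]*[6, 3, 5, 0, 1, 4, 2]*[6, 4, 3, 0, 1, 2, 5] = [6, 4, 1, 2, 0, 3, 5]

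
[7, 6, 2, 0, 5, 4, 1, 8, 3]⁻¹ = [3, 6, 2, 8, 5, 4, 1, 0, 7]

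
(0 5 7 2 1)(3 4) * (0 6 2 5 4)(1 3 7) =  (0 4 7 5 1 6 2 3)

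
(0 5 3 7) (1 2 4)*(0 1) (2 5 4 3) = (0 4) (1 5 2 3 7) 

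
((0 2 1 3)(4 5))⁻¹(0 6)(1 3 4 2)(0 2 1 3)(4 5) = (0 5 1 3)(2 6)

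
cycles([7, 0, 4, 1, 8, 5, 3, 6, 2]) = (0 7 6 3 1)(2 4 8)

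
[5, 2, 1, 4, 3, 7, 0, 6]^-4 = [0, 1, 2, 3, 4, 5, 6, 7]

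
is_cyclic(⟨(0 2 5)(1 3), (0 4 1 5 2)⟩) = no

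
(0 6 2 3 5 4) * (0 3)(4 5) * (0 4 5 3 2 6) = (2 4)(3 5)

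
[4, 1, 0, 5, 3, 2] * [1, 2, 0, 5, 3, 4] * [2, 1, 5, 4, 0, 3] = [4, 5, 1, 0, 3, 2]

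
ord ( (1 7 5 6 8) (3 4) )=10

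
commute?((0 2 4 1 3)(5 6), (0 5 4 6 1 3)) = no:(0 2 4 1 3)(5 6)*(0 5 4 6 1 3) = (0 2 6 4 3 5 1), (0 5 4 6 1 3)*(0 2 4 1 3)(5 6) = (0 6 3 2 4 5 1)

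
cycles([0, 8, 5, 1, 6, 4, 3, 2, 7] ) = (1 8 7 2 5 4 6 3)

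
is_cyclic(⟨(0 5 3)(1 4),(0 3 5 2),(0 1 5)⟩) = no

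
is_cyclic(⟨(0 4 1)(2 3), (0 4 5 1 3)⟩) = no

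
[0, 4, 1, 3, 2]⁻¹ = [0, 2, 4, 3, 1]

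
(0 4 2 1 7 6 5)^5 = (0 6 1 4 5 7 2)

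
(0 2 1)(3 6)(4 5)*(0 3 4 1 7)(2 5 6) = (0 5 1 3 2 7)(4 6)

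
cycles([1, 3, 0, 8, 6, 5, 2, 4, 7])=(0 1 3 8 7 4 6 2)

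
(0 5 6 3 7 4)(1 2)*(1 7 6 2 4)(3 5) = (0 3 6 5 2 7 1 4)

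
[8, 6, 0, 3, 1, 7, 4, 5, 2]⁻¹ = [2, 4, 8, 3, 6, 7, 1, 5, 0]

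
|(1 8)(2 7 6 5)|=4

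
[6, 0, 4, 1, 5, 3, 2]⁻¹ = [1, 3, 6, 5, 2, 4, 0]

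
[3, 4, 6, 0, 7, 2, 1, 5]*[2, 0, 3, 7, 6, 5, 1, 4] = [7, 6, 1, 2, 4, 3, 0, 5]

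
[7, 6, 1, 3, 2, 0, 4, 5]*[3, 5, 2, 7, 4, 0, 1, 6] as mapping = [0→6, 1→1, 2→5, 3→7, 4→2, 5→3, 6→4, 7→0] 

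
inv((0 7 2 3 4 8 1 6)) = (0 6 1 8 4 3 2 7)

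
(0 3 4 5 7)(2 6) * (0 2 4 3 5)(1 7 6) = (0 5 6 4)(1 7 2)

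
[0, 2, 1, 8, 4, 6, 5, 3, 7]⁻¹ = [0, 2, 1, 7, 4, 6, 5, 8, 3]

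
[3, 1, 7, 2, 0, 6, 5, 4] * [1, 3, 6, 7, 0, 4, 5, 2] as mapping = [0→7, 1→3, 2→2, 3→6, 4→1, 5→5, 6→4, 7→0] 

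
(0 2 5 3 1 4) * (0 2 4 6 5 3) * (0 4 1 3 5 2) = (0 1 6 2 5 4)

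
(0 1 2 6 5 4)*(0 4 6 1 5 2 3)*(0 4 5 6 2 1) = (0 6 1 3 4 5 2) 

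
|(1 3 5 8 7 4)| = 6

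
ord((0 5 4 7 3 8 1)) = 7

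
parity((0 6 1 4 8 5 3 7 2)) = even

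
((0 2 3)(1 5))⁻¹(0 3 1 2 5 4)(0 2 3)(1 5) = (0 5 3 1 4 2)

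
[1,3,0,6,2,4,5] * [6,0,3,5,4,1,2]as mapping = [0→0,1→5,2→6,3→2,4→3,5→4,6→1]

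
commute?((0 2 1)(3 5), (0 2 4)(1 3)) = no:(0 2 1)(3 5) * (0 2 4)(1 3) = (0 4)(1 2 3 5), (0 2 4)(1 3) * (0 2 1)(3 5) = (0 1 5 3)(2 4)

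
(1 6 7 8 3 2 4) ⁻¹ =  (1 4 2 3 8 7 6) 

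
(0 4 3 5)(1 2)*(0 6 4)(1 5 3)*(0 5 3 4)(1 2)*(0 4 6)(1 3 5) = (0 1 3 6 4 2 5)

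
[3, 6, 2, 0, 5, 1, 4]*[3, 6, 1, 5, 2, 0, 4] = [5, 4, 1, 3, 0, 6, 2]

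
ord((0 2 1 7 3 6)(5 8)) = 6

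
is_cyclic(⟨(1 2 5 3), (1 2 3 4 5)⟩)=no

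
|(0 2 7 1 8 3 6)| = 7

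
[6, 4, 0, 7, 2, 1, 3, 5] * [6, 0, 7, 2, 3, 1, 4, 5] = [4, 3, 6, 5, 7, 0, 2, 1]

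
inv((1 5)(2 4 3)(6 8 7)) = (1 5)(2 3 4)(6 7 8)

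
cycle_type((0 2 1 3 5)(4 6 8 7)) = 4.5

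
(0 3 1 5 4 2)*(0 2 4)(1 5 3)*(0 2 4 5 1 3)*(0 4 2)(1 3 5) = (0 5)(1 4)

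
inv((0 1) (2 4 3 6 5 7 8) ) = (0 1) (2 8 7 5 6 3 4) 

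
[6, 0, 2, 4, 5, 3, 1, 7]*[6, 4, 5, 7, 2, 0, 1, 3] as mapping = [0→1, 1→6, 2→5, 3→2, 4→0, 5→7, 6→4, 7→3] 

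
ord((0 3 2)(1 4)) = 6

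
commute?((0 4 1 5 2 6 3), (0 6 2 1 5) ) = no:(0 4 1 5 2 6 3) * (0 6 2 1 5) = (0 4 5 1) (3 6), (0 6 2 1 5) * (0 4 1 5 2 6 3) = (0 3) (1 2 5 4) 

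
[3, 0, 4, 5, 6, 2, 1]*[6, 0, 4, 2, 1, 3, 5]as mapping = [0→2, 1→6, 2→1, 3→3, 4→5, 5→4, 6→0]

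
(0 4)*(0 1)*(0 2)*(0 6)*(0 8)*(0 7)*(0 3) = (0 4 1 2 6 8 7 3)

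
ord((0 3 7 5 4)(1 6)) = 10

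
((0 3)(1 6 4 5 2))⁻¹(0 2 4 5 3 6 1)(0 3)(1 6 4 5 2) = (0 4 6 3 1 5 2)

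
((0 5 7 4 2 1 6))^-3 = (0 2 5 1 7 6 4)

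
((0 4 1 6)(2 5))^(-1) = (0 6 1 4)(2 5)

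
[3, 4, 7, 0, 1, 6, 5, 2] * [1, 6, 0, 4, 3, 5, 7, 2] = [4, 3, 2, 1, 6, 7, 5, 0]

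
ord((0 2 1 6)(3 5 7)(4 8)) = 12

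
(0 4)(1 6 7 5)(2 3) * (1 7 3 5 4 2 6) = (0 2 5 7 4)(3 6)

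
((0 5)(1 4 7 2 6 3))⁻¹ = (0 5)(1 3 6 2 7 4)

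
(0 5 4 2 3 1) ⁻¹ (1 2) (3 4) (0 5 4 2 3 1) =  (0 3) (1 2) 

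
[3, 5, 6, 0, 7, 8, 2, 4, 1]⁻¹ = [3, 8, 6, 0, 7, 1, 2, 4, 5]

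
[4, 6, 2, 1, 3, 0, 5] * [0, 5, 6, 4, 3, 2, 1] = [3, 1, 6, 5, 4, 0, 2]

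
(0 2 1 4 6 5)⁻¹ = (0 5 6 4 1 2)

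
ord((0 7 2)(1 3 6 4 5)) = 15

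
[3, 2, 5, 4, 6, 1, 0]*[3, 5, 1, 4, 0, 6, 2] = [4, 1, 6, 0, 2, 5, 3]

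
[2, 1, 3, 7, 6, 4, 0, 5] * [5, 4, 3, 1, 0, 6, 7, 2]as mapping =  [0→3, 1→4, 2→1, 3→2, 4→7, 5→0, 6→5, 7→6]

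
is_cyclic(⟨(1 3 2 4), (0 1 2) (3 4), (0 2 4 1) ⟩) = no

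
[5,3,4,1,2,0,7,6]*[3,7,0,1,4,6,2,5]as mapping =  [0→6,1→1,2→4,3→7,4→0,5→3,6→5,7→2]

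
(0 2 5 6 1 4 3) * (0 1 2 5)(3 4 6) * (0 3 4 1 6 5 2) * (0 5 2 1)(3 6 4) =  (0 1 2 6 5 3 4)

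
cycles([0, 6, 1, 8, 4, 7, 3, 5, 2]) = (1 6 3 8 2)(5 7)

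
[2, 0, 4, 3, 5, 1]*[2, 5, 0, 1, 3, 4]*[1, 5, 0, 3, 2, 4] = [1, 0, 3, 5, 2, 4]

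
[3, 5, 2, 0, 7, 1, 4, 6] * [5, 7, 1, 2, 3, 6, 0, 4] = [2, 6, 1, 5, 4, 7, 3, 0]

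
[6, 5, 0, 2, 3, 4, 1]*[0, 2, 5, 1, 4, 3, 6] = [6, 3, 0, 5, 1, 4, 2]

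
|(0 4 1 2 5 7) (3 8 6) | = 6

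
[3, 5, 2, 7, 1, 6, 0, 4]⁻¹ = [6, 4, 2, 0, 7, 1, 5, 3]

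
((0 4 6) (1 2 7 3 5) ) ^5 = (0 6 4) 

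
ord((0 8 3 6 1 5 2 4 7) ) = 9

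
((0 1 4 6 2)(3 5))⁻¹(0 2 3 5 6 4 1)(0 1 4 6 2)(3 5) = (0 5 3 2 6 4 1)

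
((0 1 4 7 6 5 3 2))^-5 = (0 7 3 1 6 2 4 5)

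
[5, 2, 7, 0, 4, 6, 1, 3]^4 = [2, 0, 5, 1, 4, 7, 3, 6]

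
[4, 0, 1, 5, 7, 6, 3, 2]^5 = [0, 1, 2, 6, 4, 3, 5, 7]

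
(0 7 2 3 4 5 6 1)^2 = (0 2 4 6)(1 7 3 5)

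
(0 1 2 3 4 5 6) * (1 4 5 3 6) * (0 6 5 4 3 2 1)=(0 3 4 2 5) 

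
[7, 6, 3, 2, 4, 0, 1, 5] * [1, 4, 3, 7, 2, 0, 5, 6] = [6, 5, 7, 3, 2, 1, 4, 0]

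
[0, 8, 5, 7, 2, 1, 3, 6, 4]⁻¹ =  [0, 5, 4, 6, 8, 2, 7, 3, 1]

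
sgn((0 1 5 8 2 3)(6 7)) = 1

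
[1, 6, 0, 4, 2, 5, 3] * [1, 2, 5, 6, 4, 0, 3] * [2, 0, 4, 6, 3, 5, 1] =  [4, 6, 0, 3, 5, 2, 1]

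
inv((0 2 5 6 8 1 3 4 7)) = (0 7 4 3 1 8 6 5 2)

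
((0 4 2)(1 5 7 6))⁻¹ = (0 2 4)(1 6 7 5)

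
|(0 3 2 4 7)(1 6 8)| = 15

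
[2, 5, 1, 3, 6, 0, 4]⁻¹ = [5, 2, 0, 3, 6, 1, 4]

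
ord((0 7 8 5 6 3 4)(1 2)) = 14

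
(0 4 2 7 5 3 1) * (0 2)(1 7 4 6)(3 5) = (0 6 1 2 4)(3 7)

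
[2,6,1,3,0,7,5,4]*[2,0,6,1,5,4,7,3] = [6,7,0,1,2,3,4,5]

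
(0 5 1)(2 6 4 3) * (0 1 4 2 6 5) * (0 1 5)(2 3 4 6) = (0 1 5 6 3 2)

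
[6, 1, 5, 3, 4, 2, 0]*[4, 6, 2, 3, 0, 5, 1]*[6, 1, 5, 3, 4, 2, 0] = [1, 0, 2, 3, 6, 5, 4]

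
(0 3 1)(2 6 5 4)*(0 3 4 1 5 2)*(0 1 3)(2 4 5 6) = (0 5 3 6 4 1)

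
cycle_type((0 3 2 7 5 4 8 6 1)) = 9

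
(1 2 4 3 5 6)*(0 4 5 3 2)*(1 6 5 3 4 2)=(0 2 3 4 1)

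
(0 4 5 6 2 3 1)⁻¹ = (0 1 3 2 6 5 4)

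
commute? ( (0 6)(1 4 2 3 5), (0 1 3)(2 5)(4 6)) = no: (0 6)(1 4 2 3 5)*(0 1 3)(2 5)(4 6) = (0 4 5 3 2)(1 6), (0 1 3)(2 5)(4 6)*(0 6)(1 4 2 3 5) = (0 4)(1 5 3 6 2)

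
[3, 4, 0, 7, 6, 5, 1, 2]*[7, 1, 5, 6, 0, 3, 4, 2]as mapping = [0→6, 1→0, 2→7, 3→2, 4→4, 5→3, 6→1, 7→5]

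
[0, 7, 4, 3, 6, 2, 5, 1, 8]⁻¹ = [0, 7, 5, 3, 2, 6, 4, 1, 8]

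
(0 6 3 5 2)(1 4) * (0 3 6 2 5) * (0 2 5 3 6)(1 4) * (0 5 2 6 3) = (0 2 3 6 5)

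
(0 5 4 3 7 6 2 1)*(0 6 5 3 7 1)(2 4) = (0 3 1 6 4 7 5 2)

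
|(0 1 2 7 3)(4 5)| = 10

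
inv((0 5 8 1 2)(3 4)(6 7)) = (0 2 1 8 5)(3 4)(6 7)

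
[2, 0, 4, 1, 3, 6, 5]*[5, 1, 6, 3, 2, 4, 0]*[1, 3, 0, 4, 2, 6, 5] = [5, 6, 0, 3, 4, 1, 2]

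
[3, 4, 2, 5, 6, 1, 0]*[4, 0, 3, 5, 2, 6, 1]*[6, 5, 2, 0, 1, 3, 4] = [3, 2, 0, 4, 5, 6, 1]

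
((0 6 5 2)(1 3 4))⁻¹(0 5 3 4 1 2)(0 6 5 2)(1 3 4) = (0 6 2 4 1 3)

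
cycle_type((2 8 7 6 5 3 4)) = 7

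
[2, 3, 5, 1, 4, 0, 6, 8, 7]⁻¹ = [5, 3, 0, 1, 4, 2, 6, 8, 7]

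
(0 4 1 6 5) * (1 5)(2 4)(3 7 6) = (0 2 4 5)(1 3 7 6)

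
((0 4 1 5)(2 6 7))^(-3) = (0 4 1 5)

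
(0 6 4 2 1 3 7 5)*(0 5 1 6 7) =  (0 7 1 3)(2 6 4)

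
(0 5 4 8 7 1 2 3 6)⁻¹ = (0 6 3 2 1 7 8 4 5)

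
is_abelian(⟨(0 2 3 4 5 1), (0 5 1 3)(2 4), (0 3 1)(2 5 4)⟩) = no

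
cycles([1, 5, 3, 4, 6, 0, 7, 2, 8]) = (0 1 5)(2 3 4 6 7)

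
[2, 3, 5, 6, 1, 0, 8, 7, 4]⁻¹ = [5, 4, 0, 1, 8, 2, 3, 7, 6]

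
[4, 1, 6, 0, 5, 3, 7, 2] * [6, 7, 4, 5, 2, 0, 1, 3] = [2, 7, 1, 6, 0, 5, 3, 4]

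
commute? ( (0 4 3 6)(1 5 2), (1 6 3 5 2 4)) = no: (0 4 3 6)(1 5 2) * (1 6 3 5 2 4) = (0 1 2 6)(4 5), (1 6 3 5 2 4) * (0 4 3 6)(1 5 2) = (0 4 5 1)(2 3)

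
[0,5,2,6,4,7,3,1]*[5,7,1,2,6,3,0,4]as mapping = [0→5,1→3,2→1,3→0,4→6,5→4,6→2,7→7]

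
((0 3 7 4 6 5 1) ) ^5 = (0 5 4 3 1 6 7) 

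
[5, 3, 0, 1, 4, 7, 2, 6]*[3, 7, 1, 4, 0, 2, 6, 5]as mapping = [0→2, 1→4, 2→3, 3→7, 4→0, 5→5, 6→1, 7→6]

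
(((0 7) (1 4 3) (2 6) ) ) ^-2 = (1 4 3) 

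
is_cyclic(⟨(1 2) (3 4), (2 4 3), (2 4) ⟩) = no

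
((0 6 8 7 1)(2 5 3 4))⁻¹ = (0 1 7 8 6)(2 4 3 5)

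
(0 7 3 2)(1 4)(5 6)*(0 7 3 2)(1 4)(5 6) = (0 3)(2 7)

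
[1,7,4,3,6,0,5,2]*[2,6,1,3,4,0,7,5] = [6,5,4,3,7,2,0,1]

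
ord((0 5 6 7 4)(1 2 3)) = 15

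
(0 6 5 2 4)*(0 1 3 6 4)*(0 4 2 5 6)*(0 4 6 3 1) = (0 2 6 3 4)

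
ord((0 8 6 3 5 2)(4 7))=6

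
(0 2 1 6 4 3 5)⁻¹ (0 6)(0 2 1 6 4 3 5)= (2 4)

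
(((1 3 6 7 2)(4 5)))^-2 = (1 7 3 2 6)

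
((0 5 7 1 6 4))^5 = (0 4 6 1 7 5)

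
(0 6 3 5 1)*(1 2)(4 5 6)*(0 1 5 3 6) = (0 4 3)(2 5)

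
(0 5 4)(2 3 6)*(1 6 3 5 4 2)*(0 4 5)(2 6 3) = (0 5 6 1 3 2)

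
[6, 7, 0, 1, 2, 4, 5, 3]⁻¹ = [2, 3, 4, 7, 5, 6, 0, 1]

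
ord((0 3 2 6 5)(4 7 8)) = 15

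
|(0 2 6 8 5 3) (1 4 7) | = 6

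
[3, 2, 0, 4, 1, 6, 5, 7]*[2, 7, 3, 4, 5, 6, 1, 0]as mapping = [0→4, 1→3, 2→2, 3→5, 4→7, 5→1, 6→6, 7→0]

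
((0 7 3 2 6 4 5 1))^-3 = (0 4 3 1 6 7 5 2)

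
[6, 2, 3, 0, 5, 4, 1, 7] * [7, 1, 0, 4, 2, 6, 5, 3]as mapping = [0→5, 1→0, 2→4, 3→7, 4→6, 5→2, 6→1, 7→3]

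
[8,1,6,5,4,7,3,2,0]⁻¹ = [8,1,7,6,4,3,2,5,0]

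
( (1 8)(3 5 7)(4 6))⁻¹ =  (1 8)(3 7 5)(4 6)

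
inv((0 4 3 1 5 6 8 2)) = (0 2 8 6 5 1 3 4)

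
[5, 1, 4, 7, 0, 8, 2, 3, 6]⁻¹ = [4, 1, 6, 7, 2, 0, 8, 3, 5]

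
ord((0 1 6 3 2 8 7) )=7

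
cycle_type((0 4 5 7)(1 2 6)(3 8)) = 2.3.4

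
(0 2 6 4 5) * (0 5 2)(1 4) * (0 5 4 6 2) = (0 5 4)(1 6)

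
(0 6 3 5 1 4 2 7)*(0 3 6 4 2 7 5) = (0 4 7 3)(1 2 5)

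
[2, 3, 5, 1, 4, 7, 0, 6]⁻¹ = [6, 3, 0, 1, 4, 2, 7, 5]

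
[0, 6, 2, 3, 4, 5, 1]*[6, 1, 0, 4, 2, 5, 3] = [6, 3, 0, 4, 2, 5, 1]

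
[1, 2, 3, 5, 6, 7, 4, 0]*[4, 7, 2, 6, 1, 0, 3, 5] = [7, 2, 6, 0, 3, 5, 1, 4]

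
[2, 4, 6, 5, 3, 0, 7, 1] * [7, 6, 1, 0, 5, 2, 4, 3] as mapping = [0→1, 1→5, 2→4, 3→2, 4→0, 5→7, 6→3, 7→6] 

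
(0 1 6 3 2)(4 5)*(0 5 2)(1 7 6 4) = (0 7 6 3)(1 4 2 5)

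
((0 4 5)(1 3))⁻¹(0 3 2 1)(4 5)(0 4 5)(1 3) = (0 5)(1 2 3 4)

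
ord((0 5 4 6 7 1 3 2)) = 8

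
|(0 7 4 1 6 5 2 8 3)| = 9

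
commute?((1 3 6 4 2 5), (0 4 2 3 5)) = no:(1 3 6 4 2 5)*(0 4 2 3 5) = (0 4 3 6 2)(1 5), (0 4 2 3 5)*(1 3 6 4 2 5) = (0 2 6 4 5)(1 3)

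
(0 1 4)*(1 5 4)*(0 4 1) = (0 5 1) 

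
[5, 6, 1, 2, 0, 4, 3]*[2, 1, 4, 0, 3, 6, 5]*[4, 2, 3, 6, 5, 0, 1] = [1, 0, 2, 5, 3, 6, 4]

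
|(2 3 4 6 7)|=5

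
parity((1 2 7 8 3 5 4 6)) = odd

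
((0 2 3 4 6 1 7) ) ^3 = (0 4 7 3 1 2 6) 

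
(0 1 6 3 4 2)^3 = (0 3)(1 4)(2 6)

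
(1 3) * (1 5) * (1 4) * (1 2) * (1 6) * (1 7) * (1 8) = (1 3 5 4 2 6 7 8)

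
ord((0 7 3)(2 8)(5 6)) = 6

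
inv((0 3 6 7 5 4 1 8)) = (0 8 1 4 5 7 6 3)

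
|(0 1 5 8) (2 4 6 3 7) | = 20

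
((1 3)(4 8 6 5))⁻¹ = (1 3)(4 5 6 8)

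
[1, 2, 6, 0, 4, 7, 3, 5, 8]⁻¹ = [3, 0, 1, 6, 4, 7, 2, 5, 8]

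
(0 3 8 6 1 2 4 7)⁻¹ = (0 7 4 2 1 6 8 3)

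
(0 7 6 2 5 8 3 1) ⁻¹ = (0 1 3 8 5 2 6 7) 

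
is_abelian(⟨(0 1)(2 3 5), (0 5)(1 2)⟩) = no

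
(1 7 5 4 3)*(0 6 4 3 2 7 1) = (0 6 4 2 7 5 3) 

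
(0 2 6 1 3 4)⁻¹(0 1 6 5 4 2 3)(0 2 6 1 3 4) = (0 6 4 2 3 1 5)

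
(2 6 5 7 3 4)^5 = (2 4 3 7 5 6)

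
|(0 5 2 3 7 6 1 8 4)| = 9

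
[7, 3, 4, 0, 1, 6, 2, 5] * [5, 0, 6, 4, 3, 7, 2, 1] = [1, 4, 3, 5, 0, 2, 6, 7] 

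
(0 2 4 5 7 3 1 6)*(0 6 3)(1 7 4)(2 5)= (0 5 4 2 1 3 7)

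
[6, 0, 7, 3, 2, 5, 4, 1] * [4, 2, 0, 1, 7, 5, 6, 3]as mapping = [0→6, 1→4, 2→3, 3→1, 4→0, 5→5, 6→7, 7→2]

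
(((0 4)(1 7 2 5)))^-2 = (1 2)(5 7)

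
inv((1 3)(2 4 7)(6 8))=(1 3)(2 7 4)(6 8)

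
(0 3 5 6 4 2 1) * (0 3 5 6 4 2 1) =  (0 5 4 1 3 6 2)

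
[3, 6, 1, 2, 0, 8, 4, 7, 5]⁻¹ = [4, 2, 3, 0, 6, 8, 1, 7, 5]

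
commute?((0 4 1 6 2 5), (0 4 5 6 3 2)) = no:(0 4 1 6 2 5) * (0 4 5 6 3 2) = (0 5 4 1 3 2 6), (0 4 5 6 3 2) * (0 4 1 6 2 5) = (0 1 6 3 5 2 4)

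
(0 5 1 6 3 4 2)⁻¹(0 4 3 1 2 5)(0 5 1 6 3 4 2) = (0 1 5 2 4 6)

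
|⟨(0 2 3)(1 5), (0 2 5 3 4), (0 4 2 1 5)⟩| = 720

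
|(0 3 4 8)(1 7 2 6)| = 4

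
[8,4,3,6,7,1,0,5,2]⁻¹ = [6,5,8,2,1,7,3,4,0]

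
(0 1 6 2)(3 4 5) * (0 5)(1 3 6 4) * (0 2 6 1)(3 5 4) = (0 5 1 3)(2 4)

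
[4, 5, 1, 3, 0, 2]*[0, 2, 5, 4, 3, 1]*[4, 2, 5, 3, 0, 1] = [3, 2, 5, 0, 4, 1]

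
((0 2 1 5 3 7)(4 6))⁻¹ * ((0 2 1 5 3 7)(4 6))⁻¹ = (0 3 1)(2 7 5)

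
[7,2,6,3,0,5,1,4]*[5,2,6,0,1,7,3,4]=[4,6,3,0,5,7,2,1]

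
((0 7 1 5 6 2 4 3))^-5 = (0 5 4 7 6 3 1 2)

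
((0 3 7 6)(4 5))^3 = (0 6 7 3)(4 5)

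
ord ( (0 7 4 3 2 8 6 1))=8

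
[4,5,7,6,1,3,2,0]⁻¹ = [7,4,6,5,0,1,3,2]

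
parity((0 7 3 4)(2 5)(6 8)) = odd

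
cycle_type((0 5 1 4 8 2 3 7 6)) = 9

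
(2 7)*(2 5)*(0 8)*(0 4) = (0 8 4)(2 7 5)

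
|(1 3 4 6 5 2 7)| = 7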